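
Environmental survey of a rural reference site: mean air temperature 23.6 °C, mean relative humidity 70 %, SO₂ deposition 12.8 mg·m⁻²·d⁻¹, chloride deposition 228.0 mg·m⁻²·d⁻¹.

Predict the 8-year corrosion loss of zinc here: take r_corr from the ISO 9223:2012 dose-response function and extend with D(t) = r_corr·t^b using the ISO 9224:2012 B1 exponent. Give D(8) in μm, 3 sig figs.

D(8) = 29.3 μm

zinc: temperature factor f = -0.071·(13.6) = -0.9656
  sulphur-dioxide contribution → 0.3774 μm/a
  chloride contribution → 5.029 μm/a
  total first-year rate 5.406 μm/a
ISO 9224: D(t) = r_corr · t^b with b = 0.813 (zinc, B1)
  D(8) = 5.406 × 8^0.813 = 5.406 × 5.423 = 29.32 μm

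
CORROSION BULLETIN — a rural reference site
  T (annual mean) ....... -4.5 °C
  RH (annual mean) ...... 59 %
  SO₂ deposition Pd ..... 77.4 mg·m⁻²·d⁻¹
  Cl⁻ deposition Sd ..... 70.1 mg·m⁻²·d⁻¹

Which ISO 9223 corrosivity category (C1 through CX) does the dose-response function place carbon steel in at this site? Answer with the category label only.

C2

carbon steel: f(T) = +0.150·(T−10) [T≤10 °C] = -2.1750
  Pd branch = 1.77·Pd^0.52·e^(0.02·RH+f) = 6.281 μm/a
  Cl⁻ term: 0.102·70.1^0.62·exp(0.033·59+0.04·-4.5) = 8.324
  r_corr = 6.281 + 8.324 = 14.6 μm/a
Category bounds: 1.3…25 μm/a bracket r_corr ⇒ C2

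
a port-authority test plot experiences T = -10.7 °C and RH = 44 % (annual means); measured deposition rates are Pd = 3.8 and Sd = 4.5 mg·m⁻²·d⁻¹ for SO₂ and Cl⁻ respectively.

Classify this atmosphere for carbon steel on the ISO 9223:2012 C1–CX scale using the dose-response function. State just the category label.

carbon steel: f(T) = +0.150·(T−10) [T≤10 °C] = -3.1050
  Pd branch = 1.77·Pd^0.52·e^(0.02·RH+f) = 0.383 μm/a
  Sd branch = 0.102·Sd^0.62·e^(0.033·RH+0.04·T) = 0.7216 μm/a
  sum: 0.383 + 0.7216 → r_corr = 1.105 μm/a
Category bounds: 0…1.3 μm/a bracket r_corr ⇒ C1

C1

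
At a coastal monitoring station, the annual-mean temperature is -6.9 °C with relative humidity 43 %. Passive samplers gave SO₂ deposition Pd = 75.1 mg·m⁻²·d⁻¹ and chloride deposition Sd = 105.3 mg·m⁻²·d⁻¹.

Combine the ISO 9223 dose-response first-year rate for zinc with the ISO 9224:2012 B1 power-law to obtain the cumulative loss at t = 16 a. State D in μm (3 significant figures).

zinc: T≤10 °C ⇒ hinge +0.038·(-6.9−10) = -0.6422
  sulphur-dioxide contribution → 0.3281 μm/a
  chloride contribution → 0.1952 μm/a
  total first-year rate 0.5233 μm/a
ISO 9224: D(t) = r_corr · t^b with b = 0.813 (zinc, B1)
  D(16) = 0.5233 × 16^0.813 = 0.5233 × 9.527 = 4.985 μm

D(16) = 4.99 μm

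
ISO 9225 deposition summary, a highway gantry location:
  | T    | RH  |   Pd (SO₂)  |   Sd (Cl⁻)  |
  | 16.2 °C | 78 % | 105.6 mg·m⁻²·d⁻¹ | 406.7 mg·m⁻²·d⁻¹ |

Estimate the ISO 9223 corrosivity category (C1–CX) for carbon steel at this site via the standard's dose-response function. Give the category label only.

C5

carbon steel: T>10 °C ⇒ hinge -0.054·(16.2−10) = -0.3348
  Pd branch = 1.77·Pd^0.52·e^(0.02·RH+f) = 67.98 μm/a
  Sd branch = 0.102·Sd^0.62·e^(0.033·RH+0.04·T) = 106.1 μm/a
  r_corr = 67.98 + 106.1 = 174.1 μm/a
ISO 9223 Table 2 (carbon steel): 80 < 174 ≤ 200 μm/a ⇒ C5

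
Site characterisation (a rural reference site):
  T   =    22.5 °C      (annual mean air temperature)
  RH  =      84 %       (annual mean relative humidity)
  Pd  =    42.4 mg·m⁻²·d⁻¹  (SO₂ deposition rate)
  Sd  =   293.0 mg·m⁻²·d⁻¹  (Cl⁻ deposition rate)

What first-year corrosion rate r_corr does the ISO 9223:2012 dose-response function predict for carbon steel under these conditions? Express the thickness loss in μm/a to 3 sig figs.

r_corr = 170 μm/a

carbon steel: T>10 °C ⇒ hinge -0.054·(22.5−10) = -0.6750
  sulphur-dioxide contribution → 33.94 μm/a
  chloride contribution → 135.8 μm/a
  total first-year rate 169.7 μm/a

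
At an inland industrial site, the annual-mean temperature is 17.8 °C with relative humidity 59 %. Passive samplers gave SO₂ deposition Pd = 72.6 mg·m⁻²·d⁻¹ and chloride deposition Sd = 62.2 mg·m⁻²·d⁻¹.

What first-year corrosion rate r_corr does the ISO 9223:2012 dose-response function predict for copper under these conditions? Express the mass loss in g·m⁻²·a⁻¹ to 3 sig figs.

r_corr = 8.12 g·m⁻²·a⁻¹

copper: T>10 °C ⇒ hinge -0.080·(17.8−10) = -0.6240
  SO₂ term: 0.0053·72.6^0.26·exp(0.059·59-0.6240) = 0.2811
  Sd branch = 0.01025·Sd^0.27·e^(0.036·RH+0.049·T) = 0.6256 μm/a
  sum: 0.2811 + 0.6256 → r_corr = 0.9067 μm/a
Convert to mass loss: 0.9067 μm/a × 8.96 g/cm³ = 8.124 g·m⁻²·a⁻¹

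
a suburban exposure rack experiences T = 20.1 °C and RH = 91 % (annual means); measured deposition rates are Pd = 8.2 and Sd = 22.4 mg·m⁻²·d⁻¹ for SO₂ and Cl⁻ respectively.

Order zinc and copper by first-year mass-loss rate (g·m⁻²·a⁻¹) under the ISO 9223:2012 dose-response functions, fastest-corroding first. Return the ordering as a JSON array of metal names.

zinc: temperature factor f = -0.071·(10.1) = -0.7171
  sulphur-dioxide contribution → 1.045 μm/a
  chloride contribution → 1.177 μm/a
  ⇒ r_corr(zinc) = 2.222 μm/a
  mass loss = 2.222 μm/a × 7.14 g/cm³ = 15.87 g·m⁻²·a⁻¹
copper: f(T) = -0.080·(T−10) [T>10 °C] = -0.8080
  sulphur-dioxide contribution → 0.8764 μm/a
  chloride contribution → 1.682 μm/a
  total first-year rate 2.558 μm/a
  mass loss = 2.558 μm/a × 8.96 g/cm³ = 22.92 g·m⁻²·a⁻¹
Ordering by g·m⁻²·a⁻¹: copper (22.9) > zinc (15.9)

["copper", "zinc"]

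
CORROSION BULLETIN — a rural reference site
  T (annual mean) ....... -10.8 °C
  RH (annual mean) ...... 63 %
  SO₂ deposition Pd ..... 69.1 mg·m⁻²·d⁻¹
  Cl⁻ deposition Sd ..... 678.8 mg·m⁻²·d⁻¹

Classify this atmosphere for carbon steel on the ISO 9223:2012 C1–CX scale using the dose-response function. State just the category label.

C3

carbon steel: T≤10 °C ⇒ hinge +0.150·(-10.8−10) = -3.1200
  sulphur-dioxide contribution → 2.493 μm/a
  chloride contribution → 30.17 μm/a
  total first-year rate 32.66 μm/a
32.7 μm/a falls in (25, 50] for carbon steel → category C3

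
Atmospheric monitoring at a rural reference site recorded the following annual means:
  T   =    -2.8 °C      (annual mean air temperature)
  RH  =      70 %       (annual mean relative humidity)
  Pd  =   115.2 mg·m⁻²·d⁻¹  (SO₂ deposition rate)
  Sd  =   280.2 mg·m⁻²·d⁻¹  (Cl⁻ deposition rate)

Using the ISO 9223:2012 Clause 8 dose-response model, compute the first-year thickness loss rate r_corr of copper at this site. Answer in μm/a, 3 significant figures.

r_corr = 0.734 μm/a

copper: T≤10 °C ⇒ hinge +0.126·(-2.8−10) = -1.6128
  Pd branch = 0.0053·Pd^0.26·e^(0.059·RH+f) = 0.2257 μm/a
  Cl⁻ term: 0.01025·280.2^0.27·exp(0.036·70+0.049·-2.8) = 0.5086
  sum: 0.2257 + 0.5086 → r_corr = 0.7343 μm/a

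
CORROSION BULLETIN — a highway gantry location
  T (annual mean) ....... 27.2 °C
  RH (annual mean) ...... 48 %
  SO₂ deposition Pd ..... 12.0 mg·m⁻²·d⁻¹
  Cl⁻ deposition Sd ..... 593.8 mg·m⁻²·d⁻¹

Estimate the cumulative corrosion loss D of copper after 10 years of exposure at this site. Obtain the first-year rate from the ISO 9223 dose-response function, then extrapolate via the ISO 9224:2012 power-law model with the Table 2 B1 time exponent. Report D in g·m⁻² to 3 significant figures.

copper: temperature factor f = -0.080·(17.2) = -1.3760
  SO₂ term: 0.0053·12.0^0.26·exp(0.059·48-1.3760) = 0.04337
  Sd branch = 0.01025·Sd^0.27·e^(0.036·RH+0.049·T) = 1.227 μm/a
  sum: 0.04337 + 1.227 → r_corr = 1.271 μm/a
ISO 9224: D(t) = r_corr · t^b with b = 0.667 (copper, B1)
  D(10) = 1.271 × 10^0.667 = 1.271 × 4.645 = 5.902 μm
  Mass loss = 5.902 μm × 8.96 g/cm³ = 52.88 g·m⁻²

D(10) = 52.9 g·m⁻²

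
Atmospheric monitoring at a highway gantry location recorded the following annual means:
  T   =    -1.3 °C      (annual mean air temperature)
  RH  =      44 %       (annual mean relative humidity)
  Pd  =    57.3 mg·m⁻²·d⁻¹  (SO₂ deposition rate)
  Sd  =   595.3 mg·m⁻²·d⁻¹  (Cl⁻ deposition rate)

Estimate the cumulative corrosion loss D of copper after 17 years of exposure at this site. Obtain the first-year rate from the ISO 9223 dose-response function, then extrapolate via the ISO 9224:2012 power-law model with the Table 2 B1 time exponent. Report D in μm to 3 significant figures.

D(17) = 2.07 μm

copper: temperature factor f = +0.126·(-11.3) = -1.4238
  Pd branch = 0.0053·Pd^0.26·e^(0.059·RH+f) = 0.04903 μm/a
  Cl⁻ term: 0.01025·595.3^0.27·exp(0.036·44+0.049·-1.3) = 0.2631
  r_corr = 0.04903 + 0.2631 = 0.3122 μm/a
Power-law: D(17) = r_corr · 17^0.667
  D(17) = 0.3122 × 17^0.667 = 0.3122 × 6.618 = 2.066 μm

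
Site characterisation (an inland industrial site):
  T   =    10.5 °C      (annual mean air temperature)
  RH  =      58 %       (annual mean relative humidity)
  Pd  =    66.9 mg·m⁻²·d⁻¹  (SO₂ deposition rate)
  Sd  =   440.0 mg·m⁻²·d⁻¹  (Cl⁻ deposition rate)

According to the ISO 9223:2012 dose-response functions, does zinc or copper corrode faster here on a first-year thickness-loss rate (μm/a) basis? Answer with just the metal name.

zinc

zinc: T>10 °C ⇒ hinge -0.071·(10.5−10) = -0.0355
  Pd branch = 0.0129·Pd^0.44·e^(0.046·RH+f) = 1.14 μm/a
  Sd branch = 0.0175·Sd^0.57·e^(0.008·RH+0.085·T) = 2.182 μm/a
  r_corr = 1.14 + 2.182 = 3.323 μm/a
copper: temperature factor f = -0.080·(0.5) = -0.0400
  SO₂ term: 0.0053·66.9^0.26·exp(0.059·58-0.0400) = 0.4652
  Cl⁻ term: 0.01025·440.0^0.27·exp(0.036·58+0.049·10.5) = 0.7157
  r_corr = 0.4652 + 0.7157 = 1.181 μm/a
Ordering by μm/a: zinc (3.32) > copper (1.18)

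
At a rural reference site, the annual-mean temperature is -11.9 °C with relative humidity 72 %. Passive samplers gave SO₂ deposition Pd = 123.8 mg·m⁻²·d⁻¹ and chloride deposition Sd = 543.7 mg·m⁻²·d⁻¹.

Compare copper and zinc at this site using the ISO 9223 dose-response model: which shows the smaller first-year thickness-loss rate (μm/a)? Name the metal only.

copper

copper: f(T) = +0.126·(T−10) [T≤10 °C] = -2.7594
  SO₂ term: 0.0053·123.8^0.26·exp(0.059·72-2.7594) = 0.0822
  Sd branch = 0.01025·Sd^0.27·e^(0.036·RH+0.049·T) = 0.4185 μm/a
  sum: 0.0822 + 0.4185 → r_corr = 0.5007 μm/a
zinc: T≤10 °C ⇒ hinge +0.038·(-11.9−10) = -0.8322
  Pd branch = 0.0129·Pd^0.44·e^(0.046·RH+f) = 1.283 μm/a
  Cl⁻ term: 0.0175·543.7^0.57·exp(0.008·72+0.085·-11.9) = 0.4103
  sum: 1.283 + 0.4103 → r_corr = 1.694 μm/a
Ordering by μm/a: zinc (1.69) > copper (0.501)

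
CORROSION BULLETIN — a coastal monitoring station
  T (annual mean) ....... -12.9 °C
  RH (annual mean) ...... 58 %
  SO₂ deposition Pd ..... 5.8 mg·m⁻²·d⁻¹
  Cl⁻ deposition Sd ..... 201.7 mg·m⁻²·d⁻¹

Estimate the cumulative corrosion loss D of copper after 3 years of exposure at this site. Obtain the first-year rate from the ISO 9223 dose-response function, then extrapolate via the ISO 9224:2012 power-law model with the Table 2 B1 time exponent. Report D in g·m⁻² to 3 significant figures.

copper: temperature factor f = +0.126·(-22.9) = -2.8854
  SO₂ term: 0.0053·5.8^0.26·exp(0.059·58-2.8854) = 0.01432
  Cl⁻ term: 0.01025·201.7^0.27·exp(0.036·58+0.049·-12.9) = 0.1842
  sum: 0.01432 + 0.1842 → r_corr = 0.1985 μm/a
ISO 9224: D(t) = r_corr · t^b with b = 0.667 (copper, B1)
  D(3) = 0.1985 × 3^0.667 = 0.1985 × 2.081 = 0.4131 μm
  Mass loss = 0.4131 μm × 8.96 g/cm³ = 3.701 g·m⁻²

D(3) = 3.70 g·m⁻²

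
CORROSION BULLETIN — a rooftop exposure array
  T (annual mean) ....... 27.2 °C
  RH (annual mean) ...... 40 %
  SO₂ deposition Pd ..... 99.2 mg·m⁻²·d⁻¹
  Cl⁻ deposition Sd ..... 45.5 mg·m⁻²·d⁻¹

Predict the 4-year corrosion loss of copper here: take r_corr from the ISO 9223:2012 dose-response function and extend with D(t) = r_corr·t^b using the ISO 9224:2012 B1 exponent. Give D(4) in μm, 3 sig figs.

copper: f(T) = -0.080·(T−10) [T>10 °C] = -1.3760
  SO₂ term: 0.0053·99.2^0.26·exp(0.059·40-1.3760) = 0.04685
  Sd branch = 0.01025·Sd^0.27·e^(0.036·RH+0.049·T) = 0.4598 μm/a
  sum: 0.04685 + 0.4598 → r_corr = 0.5067 μm/a
Power-law: D(4) = r_corr · 4^0.667
  D(4) = 0.5067 × 4^0.667 = 0.5067 × 2.521 = 1.277 μm

D(4) = 1.28 μm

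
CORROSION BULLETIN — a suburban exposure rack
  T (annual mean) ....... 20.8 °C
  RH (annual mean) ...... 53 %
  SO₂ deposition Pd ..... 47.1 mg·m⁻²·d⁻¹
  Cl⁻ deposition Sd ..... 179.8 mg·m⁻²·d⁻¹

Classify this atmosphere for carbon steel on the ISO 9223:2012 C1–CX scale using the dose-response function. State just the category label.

carbon steel: temperature factor f = -0.054·(10.8) = -0.5832
  Pd branch = 1.77·Pd^0.52·e^(0.02·RH+f) = 21.14 μm/a
  Sd branch = 0.102·Sd^0.62·e^(0.033·RH+0.04·T) = 33.69 μm/a
  sum: 21.14 + 33.69 → r_corr = 54.82 μm/a
ISO 9223 Table 2 (carbon steel): 50 < 54.8 ≤ 80 μm/a ⇒ C4

C4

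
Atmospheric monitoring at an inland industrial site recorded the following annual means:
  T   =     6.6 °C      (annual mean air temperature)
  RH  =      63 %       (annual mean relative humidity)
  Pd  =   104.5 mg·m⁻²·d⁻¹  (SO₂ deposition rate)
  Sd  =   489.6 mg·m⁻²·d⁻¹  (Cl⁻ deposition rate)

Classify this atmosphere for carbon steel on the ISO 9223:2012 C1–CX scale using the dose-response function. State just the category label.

carbon steel: f(T) = +0.150·(T−10) [T≤10 °C] = -0.5100
  sulphur-dioxide contribution → 42.04 μm/a
  chloride contribution → 49.41 μm/a
  ⇒ r_corr(carbon steel) = 91.45 μm/a
ISO 9223 Table 2 (carbon steel): 80 < 91.5 ≤ 200 μm/a ⇒ C5

C5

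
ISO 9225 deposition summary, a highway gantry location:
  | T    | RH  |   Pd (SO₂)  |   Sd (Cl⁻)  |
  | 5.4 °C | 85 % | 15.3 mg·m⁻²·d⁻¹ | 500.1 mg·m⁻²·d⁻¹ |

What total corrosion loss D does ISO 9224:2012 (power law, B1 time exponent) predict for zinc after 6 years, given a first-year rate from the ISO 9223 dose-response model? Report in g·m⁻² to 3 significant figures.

zinc: T≤10 °C ⇒ hinge +0.038·(5.4−10) = -0.1748
  Pd branch = 0.0129·Pd^0.44·e^(0.046·RH+f) = 1.795 μm/a
  Cl⁻ term: 0.0175·500.1^0.57·exp(0.008·85+0.085·5.4) = 1.889
  r_corr = 1.795 + 1.889 = 3.684 μm/a
Long-term exponent b (ISO 9224 Table 2, B1) = 0.813
  D(6) = 3.684 × 6^0.813 = 3.684 × 4.292 = 15.81 μm
  Mass loss = 15.81 μm × 7.14 g/cm³ = 112.9 g·m⁻²

D(6) = 113 g·m⁻²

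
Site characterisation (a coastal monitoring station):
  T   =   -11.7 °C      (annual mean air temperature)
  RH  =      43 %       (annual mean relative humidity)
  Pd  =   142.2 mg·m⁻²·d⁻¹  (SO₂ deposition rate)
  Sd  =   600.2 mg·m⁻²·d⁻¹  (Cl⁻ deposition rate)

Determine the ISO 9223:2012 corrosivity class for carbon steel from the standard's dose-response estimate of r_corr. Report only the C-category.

C2

carbon steel: temperature factor f = +0.150·(-21.7) = -3.2550
  Pd branch = 1.77·Pd^0.52·e^(0.02·RH+f) = 2.125 μm/a
  Sd branch = 0.102·Sd^0.62·e^(0.033·RH+0.04·T) = 13.94 μm/a
  r_corr = 2.125 + 13.94 = 16.06 μm/a
ISO 9223 Table 2 (carbon steel): 1.3 < 16.1 ≤ 25 μm/a ⇒ C2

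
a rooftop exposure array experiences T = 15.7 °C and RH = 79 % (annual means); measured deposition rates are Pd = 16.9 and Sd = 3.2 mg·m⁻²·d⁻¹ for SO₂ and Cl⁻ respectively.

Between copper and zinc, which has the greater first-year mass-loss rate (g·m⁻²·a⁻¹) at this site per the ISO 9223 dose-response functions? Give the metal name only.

copper: T>10 °C ⇒ hinge -0.080·(15.7−10) = -0.4560
  sulphur-dioxide contribution → 0.7409 μm/a
  chloride contribution → 0.5204 μm/a
  total first-year rate 1.261 μm/a
  mass loss = 1.261 μm/a × 8.96 g/cm³ = 11.3 g·m⁻²·a⁻¹
zinc: T>10 °C ⇒ hinge -0.071·(15.7−10) = -0.4047
  sulphur-dioxide contribution → 1.131 μm/a
  chloride contribution → 0.2427 μm/a
  ⇒ r_corr(zinc) = 1.373 μm/a
  mass loss = 1.373 μm/a × 7.14 g/cm³ = 9.805 g·m⁻²·a⁻¹
Ordering by g·m⁻²·a⁻¹: copper (11.3) > zinc (9.81)

copper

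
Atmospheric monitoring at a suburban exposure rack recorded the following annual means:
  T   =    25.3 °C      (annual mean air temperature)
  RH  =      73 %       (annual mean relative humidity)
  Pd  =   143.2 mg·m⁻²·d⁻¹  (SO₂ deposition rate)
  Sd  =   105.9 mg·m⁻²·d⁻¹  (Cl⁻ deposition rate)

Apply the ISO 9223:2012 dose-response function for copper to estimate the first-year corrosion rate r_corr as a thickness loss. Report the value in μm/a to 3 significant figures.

copper: temperature factor f = -0.080·(15.3) = -1.2240
  Pd branch = 0.0053·Pd^0.26·e^(0.059·RH+f) = 0.4205 μm/a
  Cl⁻ term: 0.01025·105.9^0.27·exp(0.036·73+0.049·25.3) = 1.726
  r_corr = 0.4205 + 1.726 = 2.147 μm/a

r_corr = 2.15 μm/a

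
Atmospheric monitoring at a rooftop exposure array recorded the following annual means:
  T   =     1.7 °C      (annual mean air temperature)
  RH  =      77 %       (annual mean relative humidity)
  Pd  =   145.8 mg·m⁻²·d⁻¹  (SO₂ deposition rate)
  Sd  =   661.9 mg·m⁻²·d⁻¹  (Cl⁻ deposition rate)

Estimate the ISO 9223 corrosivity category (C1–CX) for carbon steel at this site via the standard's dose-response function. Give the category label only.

carbon steel: f(T) = +0.150·(T−10) [T≤10 °C] = -1.2450
  SO₂ term: 1.77·145.8^0.52·exp(0.02·77-1.2450) = 31.71
  Cl⁻ term: 0.102·661.9^0.62·exp(0.033·77+0.04·1.7) = 77.73
  sum: 31.71 + 77.73 → r_corr = 109.4 μm/a
ISO 9223 Table 2 (carbon steel): 80 < 109 ≤ 200 μm/a ⇒ C5

C5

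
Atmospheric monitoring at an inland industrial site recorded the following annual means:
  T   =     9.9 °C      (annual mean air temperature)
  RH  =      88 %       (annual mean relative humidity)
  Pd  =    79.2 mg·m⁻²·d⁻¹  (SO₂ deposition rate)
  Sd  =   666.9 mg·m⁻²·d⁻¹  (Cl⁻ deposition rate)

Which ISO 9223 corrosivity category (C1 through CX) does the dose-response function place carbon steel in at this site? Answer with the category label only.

carbon steel: temperature factor f = +0.150·(-0.1) = -0.0150
  SO₂ term: 1.77·79.2^0.52·exp(0.02·88-0.0150) = 98.44
  Sd branch = 0.102·Sd^0.62·e^(0.033·RH+0.04·T) = 155.8 μm/a
  r_corr = 98.44 + 155.8 = 254.3 μm/a
254 μm/a falls in (200, 700] for carbon steel → category CX

CX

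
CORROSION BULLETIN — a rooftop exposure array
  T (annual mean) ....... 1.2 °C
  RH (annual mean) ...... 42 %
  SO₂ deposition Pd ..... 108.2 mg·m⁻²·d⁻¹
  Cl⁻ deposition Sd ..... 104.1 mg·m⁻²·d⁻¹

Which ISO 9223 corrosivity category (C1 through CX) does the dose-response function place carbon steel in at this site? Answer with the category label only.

C2

carbon steel: temperature factor f = +0.150·(-8.8) = -1.3200
  Pd branch = 1.77·Pd^0.52·e^(0.02·RH+f) = 12.51 μm/a
  Cl⁻ term: 0.102·104.1^0.62·exp(0.033·42+0.04·1.2) = 7.624
  sum: 12.51 + 7.624 → r_corr = 20.14 μm/a
20.1 μm/a falls in (1.3, 25] for carbon steel → category C2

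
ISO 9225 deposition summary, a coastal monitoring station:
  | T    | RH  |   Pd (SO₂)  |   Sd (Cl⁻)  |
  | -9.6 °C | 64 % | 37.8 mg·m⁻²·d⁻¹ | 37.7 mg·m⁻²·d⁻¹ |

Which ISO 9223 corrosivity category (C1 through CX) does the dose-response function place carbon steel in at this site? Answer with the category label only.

carbon steel: temperature factor f = +0.150·(-19.6) = -2.9400
  SO₂ term: 1.77·37.8^0.52·exp(0.02·64-2.9400) = 2.225
  Cl⁻ term: 0.102·37.7^0.62·exp(0.033·64+0.04·-9.6) = 5.45
  sum: 2.225 + 5.45 → r_corr = 7.675 μm/a
Category bounds: 1.3…25 μm/a bracket r_corr ⇒ C2

C2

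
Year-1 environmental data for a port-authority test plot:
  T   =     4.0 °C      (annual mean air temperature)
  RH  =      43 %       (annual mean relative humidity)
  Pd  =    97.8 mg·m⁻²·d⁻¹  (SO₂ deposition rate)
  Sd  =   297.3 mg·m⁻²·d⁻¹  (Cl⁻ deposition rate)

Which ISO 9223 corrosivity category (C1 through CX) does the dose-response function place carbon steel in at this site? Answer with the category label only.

carbon steel: temperature factor f = +0.150·(-6.0) = -0.9000
  sulphur-dioxide contribution → 18.43 μm/a
  chloride contribution → 16.89 μm/a
  total first-year rate 35.33 μm/a
Category bounds: 25…50 μm/a bracket r_corr ⇒ C3

C3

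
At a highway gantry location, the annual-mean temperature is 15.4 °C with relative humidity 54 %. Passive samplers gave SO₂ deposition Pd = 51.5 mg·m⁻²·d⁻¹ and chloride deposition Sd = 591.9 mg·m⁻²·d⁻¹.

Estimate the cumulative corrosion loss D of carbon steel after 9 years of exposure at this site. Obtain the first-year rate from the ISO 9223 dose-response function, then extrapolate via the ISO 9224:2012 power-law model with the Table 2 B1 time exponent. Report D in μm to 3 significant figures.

carbon steel: f(T) = -0.054·(T−10) [T>10 °C] = -0.2916
  Pd branch = 1.77·Pd^0.52·e^(0.02·RH+f) = 30.24 μm/a
  Sd branch = 0.102·Sd^0.62·e^(0.033·RH+0.04·T) = 58.73 μm/a
  sum: 30.24 + 58.73 → r_corr = 88.96 μm/a
Power-law: D(9) = r_corr · 9^0.523
  D(9) = 88.96 × 9^0.523 = 88.96 × 3.156 = 280.7 μm

D(9) = 281 μm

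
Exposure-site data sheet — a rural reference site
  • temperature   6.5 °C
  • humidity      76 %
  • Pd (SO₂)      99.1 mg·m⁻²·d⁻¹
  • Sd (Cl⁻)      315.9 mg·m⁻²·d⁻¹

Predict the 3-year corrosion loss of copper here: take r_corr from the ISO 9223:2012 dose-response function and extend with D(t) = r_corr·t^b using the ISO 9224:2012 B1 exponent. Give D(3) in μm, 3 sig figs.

copper: f(T) = +0.126·(T−10) [T≤10 °C] = -0.4410
  Pd branch = 0.0053·Pd^0.26·e^(0.059·RH+f) = 0.9979 μm/a
  Cl⁻ term: 0.01025·315.9^0.27·exp(0.036·76+0.049·6.5) = 1.028
  sum: 0.9979 + 1.028 → r_corr = 2.026 μm/a
Power-law: D(3) = r_corr · 3^0.667
  D(3) = 2.026 × 3^0.667 = 2.026 × 2.081 = 4.216 μm

D(3) = 4.22 μm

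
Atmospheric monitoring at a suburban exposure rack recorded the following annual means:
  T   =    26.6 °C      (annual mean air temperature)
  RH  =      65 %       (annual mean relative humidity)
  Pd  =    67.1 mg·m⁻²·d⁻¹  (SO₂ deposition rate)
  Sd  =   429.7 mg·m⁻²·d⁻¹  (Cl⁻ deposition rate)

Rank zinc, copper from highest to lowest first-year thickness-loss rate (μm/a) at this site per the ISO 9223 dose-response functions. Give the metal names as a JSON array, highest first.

["zinc", "copper"]

zinc: f(T) = -0.071·(T−10) [T>10 °C] = -1.1786
  Pd branch = 0.0129·Pd^0.44·e^(0.046·RH+f) = 0.5024 μm/a
  Sd branch = 0.0175·Sd^0.57·e^(0.008·RH+0.085·T) = 8.948 μm/a
  r_corr = 0.5024 + 8.948 = 9.45 μm/a
copper: f(T) = -0.080·(T−10) [T>10 °C] = -1.3280
  SO₂ term: 0.0053·67.1^0.26·exp(0.059·65-1.3280) = 0.1941
  Cl⁻ term: 0.01025·429.7^0.27·exp(0.036·65+0.049·26.6) = 2.014
  sum: 0.1941 + 2.014 → r_corr = 2.208 μm/a
Ordering by μm/a: zinc (9.45) > copper (2.21)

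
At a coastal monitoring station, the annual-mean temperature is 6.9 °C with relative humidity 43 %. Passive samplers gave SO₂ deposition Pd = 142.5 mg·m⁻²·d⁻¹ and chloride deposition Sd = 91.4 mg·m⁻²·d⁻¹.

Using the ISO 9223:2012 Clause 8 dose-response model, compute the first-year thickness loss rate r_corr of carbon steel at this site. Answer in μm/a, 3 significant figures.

r_corr = 43.8 μm/a

carbon steel: T≤10 °C ⇒ hinge +0.150·(6.9−10) = -0.4650
  sulphur-dioxide contribution → 34.63 μm/a
  chloride contribution → 9.131 μm/a
  total first-year rate 43.77 μm/a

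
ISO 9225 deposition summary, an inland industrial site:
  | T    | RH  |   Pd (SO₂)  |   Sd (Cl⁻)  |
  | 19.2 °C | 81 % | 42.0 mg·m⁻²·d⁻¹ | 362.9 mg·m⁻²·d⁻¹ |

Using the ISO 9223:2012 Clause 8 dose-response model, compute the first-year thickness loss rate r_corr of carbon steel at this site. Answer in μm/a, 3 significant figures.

r_corr = 161 μm/a

carbon steel: T>10 °C ⇒ hinge -0.054·(19.2−10) = -0.4968
  Pd branch = 1.77·Pd^0.52·e^(0.02·RH+f) = 38.01 μm/a
  Cl⁻ term: 0.102·362.9^0.62·exp(0.033·81+0.04·19.2) = 123
  sum: 38.01 + 123 → r_corr = 161.1 μm/a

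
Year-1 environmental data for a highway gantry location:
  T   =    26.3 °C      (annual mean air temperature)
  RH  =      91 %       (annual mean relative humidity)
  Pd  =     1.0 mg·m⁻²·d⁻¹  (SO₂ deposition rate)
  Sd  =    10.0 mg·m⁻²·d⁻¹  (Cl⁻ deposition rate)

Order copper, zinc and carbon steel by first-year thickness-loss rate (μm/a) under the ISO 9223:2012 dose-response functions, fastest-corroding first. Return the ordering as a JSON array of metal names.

copper: T>10 °C ⇒ hinge -0.080·(26.3−10) = -1.3040
  SO₂ term: 0.0053·1.0^0.26·exp(0.059·91-1.3040) = 0.3088
  Cl⁻ term: 0.01025·10.0^0.27·exp(0.036·91+0.049·26.3) = 1.833
  sum: 0.3088 + 1.833 → r_corr = 2.142 μm/a
zinc: f(T) = -0.071·(T−10) [T>10 °C] = -1.1573
  Pd branch = 0.0129·Pd^0.44·e^(0.046·RH+f) = 0.2666 μm/a
  Sd branch = 0.0175·Sd^0.57·e^(0.008·RH+0.085·T) = 1.259 μm/a
  r_corr = 0.2666 + 1.259 = 1.526 μm/a
carbon steel: f(T) = -0.054·(T−10) [T>10 °C] = -0.8802
  SO₂ term: 1.77·1.0^0.52·exp(0.02·91-0.8802) = 4.53
  Cl⁻ term: 0.102·10.0^0.62·exp(0.033·91+0.04·26.3) = 24.53
  r_corr = 4.53 + 24.53 = 29.06 μm/a
Ordering by μm/a: carbon steel (29.1) > copper (2.14) > zinc (1.53)

["carbon steel", "copper", "zinc"]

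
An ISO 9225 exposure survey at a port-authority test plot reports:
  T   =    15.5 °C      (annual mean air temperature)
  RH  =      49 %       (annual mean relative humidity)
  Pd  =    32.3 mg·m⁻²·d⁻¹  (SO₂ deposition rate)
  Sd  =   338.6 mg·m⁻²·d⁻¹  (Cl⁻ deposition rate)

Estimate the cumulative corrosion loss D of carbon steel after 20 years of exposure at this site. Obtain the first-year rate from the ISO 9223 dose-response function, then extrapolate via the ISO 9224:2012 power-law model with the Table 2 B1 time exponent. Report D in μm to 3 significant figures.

D(20) = 272 μm

carbon steel: temperature factor f = -0.054·(5.5) = -0.2970
  Pd branch = 1.77·Pd^0.52·e^(0.02·RH+f) = 21.35 μm/a
  Sd branch = 0.102·Sd^0.62·e^(0.033·RH+0.04·T) = 35.36 μm/a
  r_corr = 21.35 + 35.36 = 56.71 μm/a
Long-term exponent b (ISO 9224 Table 2, B1) = 0.523
  D(20) = 56.71 × 20^0.523 = 56.71 × 4.791 = 271.7 μm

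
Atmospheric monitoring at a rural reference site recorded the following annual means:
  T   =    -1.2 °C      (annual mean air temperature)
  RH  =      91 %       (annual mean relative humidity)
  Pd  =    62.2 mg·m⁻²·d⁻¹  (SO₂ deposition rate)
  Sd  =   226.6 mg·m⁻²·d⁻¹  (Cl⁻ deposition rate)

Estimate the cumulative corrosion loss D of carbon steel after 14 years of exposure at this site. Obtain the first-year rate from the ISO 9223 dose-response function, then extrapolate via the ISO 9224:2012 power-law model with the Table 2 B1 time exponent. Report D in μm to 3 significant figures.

carbon steel: f(T) = +0.150·(T−10) [T≤10 °C] = -1.6800
  Pd branch = 1.77·Pd^0.52·e^(0.02·RH+f) = 17.44 μm/a
  Cl⁻ term: 0.102·226.6^0.62·exp(0.033·91+0.04·-1.2) = 56.52
  r_corr = 17.44 + 56.52 = 73.96 μm/a
Power-law: D(14) = r_corr · 14^0.523
  D(14) = 73.96 × 14^0.523 = 73.96 × 3.976 = 294 μm

D(14) = 294 μm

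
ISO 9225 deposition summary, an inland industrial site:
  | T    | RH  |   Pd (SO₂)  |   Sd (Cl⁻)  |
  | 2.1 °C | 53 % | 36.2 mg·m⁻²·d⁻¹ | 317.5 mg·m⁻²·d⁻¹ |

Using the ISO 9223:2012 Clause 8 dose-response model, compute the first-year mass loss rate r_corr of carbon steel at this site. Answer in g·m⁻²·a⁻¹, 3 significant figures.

r_corr = 257 g·m⁻²·a⁻¹

carbon steel: f(T) = +0.150·(T−10) [T≤10 °C] = -1.1850
  Pd branch = 1.77·Pd^0.52·e^(0.02·RH+f) = 10.1 μm/a
  Cl⁻ term: 0.102·317.5^0.62·exp(0.033·53+0.04·2.1) = 22.69
  r_corr = 10.1 + 22.69 = 32.78 μm/a
Convert to mass loss: 32.78 μm/a × 7.85 g/cm³ = 257.3 g·m⁻²·a⁻¹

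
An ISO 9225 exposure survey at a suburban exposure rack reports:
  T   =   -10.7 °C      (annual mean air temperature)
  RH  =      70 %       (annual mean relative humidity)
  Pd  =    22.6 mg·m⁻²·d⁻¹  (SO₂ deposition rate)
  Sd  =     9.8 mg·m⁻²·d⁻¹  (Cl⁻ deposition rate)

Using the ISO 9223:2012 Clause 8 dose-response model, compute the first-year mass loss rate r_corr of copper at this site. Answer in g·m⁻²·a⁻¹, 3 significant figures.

copper: f(T) = +0.126·(T−10) [T≤10 °C] = -2.6082
  Pd branch = 0.0053·Pd^0.26·e^(0.059·RH+f) = 0.05461 μm/a
  Cl⁻ term: 0.01025·9.8^0.27·exp(0.036·70+0.049·-10.7) = 0.1397
  sum: 0.05461 + 0.1397 → r_corr = 0.1943 μm/a
Convert to mass loss: 0.1943 μm/a × 8.96 g/cm³ = 1.741 g·m⁻²·a⁻¹

r_corr = 1.74 g·m⁻²·a⁻¹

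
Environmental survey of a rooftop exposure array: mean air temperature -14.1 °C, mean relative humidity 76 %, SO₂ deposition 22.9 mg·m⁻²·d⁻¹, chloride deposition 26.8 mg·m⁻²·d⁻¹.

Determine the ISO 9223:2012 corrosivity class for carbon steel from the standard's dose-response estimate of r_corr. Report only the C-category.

carbon steel: f(T) = +0.150·(T−10) [T≤10 °C] = -3.6150
  Pd branch = 1.77·Pd^0.52·e^(0.02·RH+f) = 1.11 μm/a
  Sd branch = 0.102·Sd^0.62·e^(0.033·RH+0.04·T) = 5.474 μm/a
  r_corr = 1.11 + 5.474 = 6.584 μm/a
6.58 μm/a falls in (1.3, 25] for carbon steel → category C2

C2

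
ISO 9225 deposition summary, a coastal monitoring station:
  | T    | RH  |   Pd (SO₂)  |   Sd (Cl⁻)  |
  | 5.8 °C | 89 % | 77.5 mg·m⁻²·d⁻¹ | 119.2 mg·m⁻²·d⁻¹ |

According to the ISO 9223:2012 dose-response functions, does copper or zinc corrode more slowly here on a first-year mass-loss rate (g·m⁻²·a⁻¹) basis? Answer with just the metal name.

copper

copper: f(T) = +0.126·(T−10) [T≤10 °C] = -0.5292
  SO₂ term: 0.0053·77.5^0.26·exp(0.059·89-0.5292) = 1.846
  Sd branch = 0.01025·Sd^0.27·e^(0.036·RH+0.049·T) = 1.22 μm/a
  sum: 1.846 + 1.22 → r_corr = 3.065 μm/a
  mass loss = 3.065 μm/a × 8.96 g/cm³ = 27.46 g·m⁻²·a⁻¹
zinc: temperature factor f = +0.038·(-4.2) = -0.1596
  Pd branch = 0.0129·Pd^0.44·e^(0.046·RH+f) = 4.473 μm/a
  Sd branch = 0.0175·Sd^0.57·e^(0.008·RH+0.085·T) = 0.8909 μm/a
  sum: 4.473 + 0.8909 → r_corr = 5.364 μm/a
  mass loss = 5.364 μm/a × 7.14 g/cm³ = 38.3 g·m⁻²·a⁻¹
Ordering by g·m⁻²·a⁻¹: zinc (38.3) > copper (27.5)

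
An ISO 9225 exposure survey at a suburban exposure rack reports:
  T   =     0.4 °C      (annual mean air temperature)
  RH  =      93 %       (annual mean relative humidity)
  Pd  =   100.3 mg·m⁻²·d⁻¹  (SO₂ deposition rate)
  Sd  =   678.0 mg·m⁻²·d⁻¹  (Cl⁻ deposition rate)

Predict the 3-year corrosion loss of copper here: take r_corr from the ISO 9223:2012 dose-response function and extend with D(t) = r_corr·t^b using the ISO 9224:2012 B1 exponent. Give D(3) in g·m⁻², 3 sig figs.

copper: f(T) = +0.126·(T−10) [T≤10 °C] = -1.2096
  sulphur-dioxide contribution → 1.266 μm/a
  chloride contribution → 1.729 μm/a
  total first-year rate 2.994 μm/a
Long-term exponent b (ISO 9224 Table 2, B1) = 0.667
  D(3) = 2.994 × 3^0.667 = 2.994 × 2.081 = 6.23 μm
  Mass loss = 6.23 μm × 8.96 g/cm³ = 55.82 g·m⁻²

D(3) = 55.8 g·m⁻²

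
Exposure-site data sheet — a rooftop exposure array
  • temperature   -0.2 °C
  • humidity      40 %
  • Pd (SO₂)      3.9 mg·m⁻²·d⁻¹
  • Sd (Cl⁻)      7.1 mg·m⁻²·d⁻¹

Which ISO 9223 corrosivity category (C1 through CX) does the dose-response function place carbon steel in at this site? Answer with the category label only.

carbon steel: temperature factor f = +0.150·(-10.2) = -1.5300
  sulphur-dioxide contribution → 1.731 μm/a
  chloride contribution → 1.277 μm/a
  total first-year rate 3.008 μm/a
3.01 μm/a falls in (1.3, 25] for carbon steel → category C2

C2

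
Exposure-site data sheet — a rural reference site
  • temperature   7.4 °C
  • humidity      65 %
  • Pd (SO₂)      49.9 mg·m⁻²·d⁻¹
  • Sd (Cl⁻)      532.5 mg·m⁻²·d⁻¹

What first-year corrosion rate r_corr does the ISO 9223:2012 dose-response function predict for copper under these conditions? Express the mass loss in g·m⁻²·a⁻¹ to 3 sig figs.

r_corr = 11.8 g·m⁻²·a⁻¹

copper: f(T) = +0.126·(T−10) [T≤10 °C] = -0.3276
  Pd branch = 0.0053·Pd^0.26·e^(0.059·RH+f) = 0.4887 μm/a
  Sd branch = 0.01025·Sd^0.27·e^(0.036·RH+0.049·T) = 0.8328 μm/a
  sum: 0.4887 + 0.8328 → r_corr = 1.322 μm/a
Convert to mass loss: 1.322 μm/a × 8.96 g/cm³ = 11.84 g·m⁻²·a⁻¹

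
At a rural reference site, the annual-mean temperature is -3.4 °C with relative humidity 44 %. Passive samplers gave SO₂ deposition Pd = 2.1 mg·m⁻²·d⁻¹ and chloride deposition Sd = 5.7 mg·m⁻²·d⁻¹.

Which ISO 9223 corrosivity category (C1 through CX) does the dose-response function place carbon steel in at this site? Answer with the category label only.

carbon steel: T≤10 °C ⇒ hinge +0.150·(-3.4−10) = -2.0100
  sulphur-dioxide contribution → 0.841 μm/a
  chloride contribution → 1.119 μm/a
  ⇒ r_corr(carbon steel) = 1.96 μm/a
ISO 9223 Table 2 (carbon steel): 1.3 < 1.96 ≤ 25 μm/a ⇒ C2

C2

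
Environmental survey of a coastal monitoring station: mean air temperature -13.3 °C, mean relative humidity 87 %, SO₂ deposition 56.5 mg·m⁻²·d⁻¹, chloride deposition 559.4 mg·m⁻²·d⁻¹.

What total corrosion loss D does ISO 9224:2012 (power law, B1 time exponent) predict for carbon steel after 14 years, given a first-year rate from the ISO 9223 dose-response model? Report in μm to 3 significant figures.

carbon steel: T≤10 °C ⇒ hinge +0.150·(-13.3−10) = -3.4950
  Pd branch = 1.77·Pd^0.52·e^(0.02·RH+f) = 2.494 μm/a
  Cl⁻ term: 0.102·559.4^0.62·exp(0.033·87+0.04·-13.3) = 53.46
  r_corr = 2.494 + 53.46 = 55.95 μm/a
ISO 9224: D(t) = r_corr · t^b with b = 0.523 (carbon steel, B1)
  D(14) = 55.95 × 14^0.523 = 55.95 × 3.976 = 222.4 μm

D(14) = 222 μm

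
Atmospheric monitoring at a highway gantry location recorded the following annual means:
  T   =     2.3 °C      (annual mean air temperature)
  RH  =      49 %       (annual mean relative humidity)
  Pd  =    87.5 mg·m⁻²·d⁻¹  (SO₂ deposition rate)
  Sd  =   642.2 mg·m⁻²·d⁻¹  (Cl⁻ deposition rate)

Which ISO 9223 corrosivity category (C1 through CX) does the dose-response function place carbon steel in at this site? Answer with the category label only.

C3

carbon steel: T≤10 °C ⇒ hinge +0.150·(2.3−10) = -1.1550
  Pd branch = 1.77·Pd^0.52·e^(0.02·RH+f) = 15.2 μm/a
  Sd branch = 0.102·Sd^0.62·e^(0.033·RH+0.04·T) = 31.01 μm/a
  r_corr = 15.2 + 31.01 = 46.21 μm/a
Category bounds: 25…50 μm/a bracket r_corr ⇒ C3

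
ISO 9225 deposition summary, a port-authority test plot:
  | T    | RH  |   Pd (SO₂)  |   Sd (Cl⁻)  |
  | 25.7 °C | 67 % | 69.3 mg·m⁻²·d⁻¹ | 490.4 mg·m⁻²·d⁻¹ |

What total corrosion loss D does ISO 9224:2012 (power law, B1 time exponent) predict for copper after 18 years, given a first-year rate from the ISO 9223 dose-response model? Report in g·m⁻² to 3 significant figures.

copper: T>10 °C ⇒ hinge -0.080·(25.7−10) = -1.2560
  SO₂ term: 0.0053·69.3^0.26·exp(0.059·67-1.2560) = 0.2367
  Sd branch = 0.01025·Sd^0.27·e^(0.036·RH+0.049·T) = 2.146 μm/a
  r_corr = 0.2367 + 2.146 = 2.383 μm/a
Long-term exponent b (ISO 9224 Table 2, B1) = 0.667
  D(18) = 2.383 × 18^0.667 = 2.383 × 6.875 = 16.38 μm
  Mass loss = 16.38 μm × 8.96 g/cm³ = 146.8 g·m⁻²

D(18) = 147 g·m⁻²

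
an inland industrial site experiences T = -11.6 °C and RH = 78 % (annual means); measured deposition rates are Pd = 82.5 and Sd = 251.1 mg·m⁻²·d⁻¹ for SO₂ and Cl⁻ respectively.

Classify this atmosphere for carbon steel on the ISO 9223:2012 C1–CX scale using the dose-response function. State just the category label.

carbon steel: T≤10 °C ⇒ hinge +0.150·(-11.6−10) = -3.2400
  Pd branch = 1.77·Pd^0.52·e^(0.02·RH+f) = 3.273 μm/a
  Cl⁻ term: 0.102·251.1^0.62·exp(0.033·78+0.04·-11.6) = 25.87
  sum: 3.273 + 25.87 → r_corr = 29.15 μm/a
Category bounds: 25…50 μm/a bracket r_corr ⇒ C3

C3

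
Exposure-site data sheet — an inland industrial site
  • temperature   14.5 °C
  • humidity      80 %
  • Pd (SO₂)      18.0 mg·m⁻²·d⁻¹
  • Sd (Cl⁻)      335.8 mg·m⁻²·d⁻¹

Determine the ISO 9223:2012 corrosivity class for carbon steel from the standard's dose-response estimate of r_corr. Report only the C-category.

carbon steel: temperature factor f = -0.054·(4.5) = -0.2430
  sulphur-dioxide contribution → 30.91 μm/a
  chloride contribution → 94.02 μm/a
  total first-year rate 124.9 μm/a
ISO 9223 Table 2 (carbon steel): 80 < 125 ≤ 200 μm/a ⇒ C5

C5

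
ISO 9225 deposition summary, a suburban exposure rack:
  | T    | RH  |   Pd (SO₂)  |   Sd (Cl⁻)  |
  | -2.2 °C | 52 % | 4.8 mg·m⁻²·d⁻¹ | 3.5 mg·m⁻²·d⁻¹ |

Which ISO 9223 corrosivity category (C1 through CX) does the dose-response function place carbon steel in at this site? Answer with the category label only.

carbon steel: temperature factor f = +0.150·(-12.2) = -1.8300
  sulphur-dioxide contribution → 1.816 μm/a
  chloride contribution → 1.13 μm/a
  ⇒ r_corr(carbon steel) = 2.946 μm/a
2.95 μm/a falls in (1.3, 25] for carbon steel → category C2

C2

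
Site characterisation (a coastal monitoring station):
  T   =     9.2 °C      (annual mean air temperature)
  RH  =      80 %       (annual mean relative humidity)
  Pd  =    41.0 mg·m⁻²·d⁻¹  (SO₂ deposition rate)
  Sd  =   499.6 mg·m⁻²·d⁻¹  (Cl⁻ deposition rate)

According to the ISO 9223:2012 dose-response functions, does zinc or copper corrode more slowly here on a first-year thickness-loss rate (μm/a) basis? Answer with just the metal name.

copper

zinc: temperature factor f = +0.038·(-0.8) = -0.0304
  sulphur-dioxide contribution → 2.542 μm/a
  chloride contribution → 2.505 μm/a
  total first-year rate 5.047 μm/a
copper: T≤10 °C ⇒ hinge +0.126·(9.2−10) = -0.1008
  sulphur-dioxide contribution → 1.412 μm/a
  chloride contribution → 1.534 μm/a
  ⇒ r_corr(copper) = 2.946 μm/a
Ordering by μm/a: zinc (5.05) > copper (2.95)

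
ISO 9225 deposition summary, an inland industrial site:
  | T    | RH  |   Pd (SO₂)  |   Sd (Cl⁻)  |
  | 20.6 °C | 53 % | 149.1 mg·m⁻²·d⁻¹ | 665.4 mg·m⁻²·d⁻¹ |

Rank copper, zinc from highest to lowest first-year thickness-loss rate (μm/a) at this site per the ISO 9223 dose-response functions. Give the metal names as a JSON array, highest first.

["zinc", "copper"]

copper: T>10 °C ⇒ hinge -0.080·(20.6−10) = -0.8480
  Pd branch = 0.0053·Pd^0.26·e^(0.059·RH+f) = 0.1902 μm/a
  Sd branch = 0.01025·Sd^0.27·e^(0.036·RH+0.049·T) = 1.096 μm/a
  sum: 0.1902 + 1.096 → r_corr = 1.287 μm/a
zinc: T>10 °C ⇒ hinge -0.071·(20.6−10) = -0.7526
  SO₂ term: 0.0129·149.1^0.44·exp(0.046·53-0.7526) = 0.6293
  Cl⁻ term: 0.0175·665.4^0.57·exp(0.008·53+0.085·20.6) = 6.263
  r_corr = 0.6293 + 6.263 = 6.892 μm/a
Ordering by μm/a: zinc (6.89) > copper (1.29)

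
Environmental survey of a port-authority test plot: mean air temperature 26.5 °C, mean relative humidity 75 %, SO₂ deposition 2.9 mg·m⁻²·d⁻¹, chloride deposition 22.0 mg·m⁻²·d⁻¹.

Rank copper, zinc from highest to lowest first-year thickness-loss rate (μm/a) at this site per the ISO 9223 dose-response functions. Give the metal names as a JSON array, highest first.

copper: f(T) = -0.080·(T−10) [T>10 °C] = -1.3200
  SO₂ term: 0.0053·2.9^0.26·exp(0.059·75-1.3200) = 0.1559
  Cl⁻ term: 0.01025·22.0^0.27·exp(0.036·75+0.049·26.5) = 1.287
  r_corr = 0.1559 + 1.287 = 1.443 μm/a
zinc: f(T) = -0.071·(T−10) [T>10 °C] = -1.1715
  Pd branch = 0.0129·Pd^0.44·e^(0.046·RH+f) = 0.2012 μm/a
  Sd branch = 0.0175·Sd^0.57·e^(0.008·RH+0.085·T) = 1.766 μm/a
  r_corr = 0.2012 + 1.766 = 1.967 μm/a
Ordering by μm/a: zinc (1.97) > copper (1.44)

["zinc", "copper"]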